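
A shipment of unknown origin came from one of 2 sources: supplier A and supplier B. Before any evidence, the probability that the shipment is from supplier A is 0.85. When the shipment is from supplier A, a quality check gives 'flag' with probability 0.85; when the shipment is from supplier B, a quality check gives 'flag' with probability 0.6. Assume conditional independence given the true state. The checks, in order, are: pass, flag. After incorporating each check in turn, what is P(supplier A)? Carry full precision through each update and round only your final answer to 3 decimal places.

Each posterior becomes the prior for the next update.
After 'pass': P(supplier A) = 0.15·0.8500 / (0.15·0.8500 + 0.4·0.1500) ≈ 0.6800
After 'flag': P(supplier A) = 0.85·0.6800 / (0.85·0.6800 + 0.6·0.3200) ≈ 0.7506

0.751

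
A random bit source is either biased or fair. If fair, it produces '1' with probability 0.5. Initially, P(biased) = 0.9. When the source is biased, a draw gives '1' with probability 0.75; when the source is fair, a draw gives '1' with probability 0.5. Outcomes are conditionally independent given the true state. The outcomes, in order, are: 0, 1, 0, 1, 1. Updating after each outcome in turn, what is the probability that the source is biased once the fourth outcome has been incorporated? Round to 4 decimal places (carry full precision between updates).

After '0': P(biased) = 0.25·0.9000 / (0.25·0.9000 + 0.5·0.1000) ≈ 0.8182
After '1': P(biased) = 0.75·0.8182 / (0.75·0.8182 + 0.5·0.1818) ≈ 0.8710
After '0': P(biased) = 0.25·0.8710 / (0.25·0.8710 + 0.5·0.1290) ≈ 0.7714
After '1': P(biased) = 0.75·0.7714 / (0.75·0.7714 + 0.5·0.2286) ≈ 0.8351

0.8351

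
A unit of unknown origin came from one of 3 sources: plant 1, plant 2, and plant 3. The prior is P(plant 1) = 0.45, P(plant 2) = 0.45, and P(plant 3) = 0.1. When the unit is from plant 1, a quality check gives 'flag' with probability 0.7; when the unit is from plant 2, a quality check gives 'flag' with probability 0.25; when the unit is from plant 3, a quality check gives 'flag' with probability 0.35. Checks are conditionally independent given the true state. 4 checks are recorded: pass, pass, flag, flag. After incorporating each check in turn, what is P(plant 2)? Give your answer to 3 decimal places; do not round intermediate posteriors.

After 'pass': normaliser = 0.3·0.4500 + 0.75·0.4500 + 0.65·0.1000; P(plant 1) ≈ 0.2512, P(plant 2) ≈ 0.6279, P(plant 3) ≈ 0.1209
After 'pass': normaliser = 0.3·0.2512 + 0.75·0.6279 + 0.65·0.1209; P(plant 1) ≈ 0.1206, P(plant 2) ≈ 0.7536, P(plant 3) ≈ 0.1258
After 'flag': normaliser = 0.7·0.1206 + 0.25·0.7536 + 0.35·0.1258; P(plant 1) ≈ 0.2664, P(plant 2) ≈ 0.5946, P(plant 3) ≈ 0.1390
After 'flag': normaliser = 0.7·0.2664 + 0.25·0.5946 + 0.35·0.1390; P(plant 1) ≈ 0.4859, P(plant 2) ≈ 0.3874, P(plant 3) ≈ 0.1267

0.387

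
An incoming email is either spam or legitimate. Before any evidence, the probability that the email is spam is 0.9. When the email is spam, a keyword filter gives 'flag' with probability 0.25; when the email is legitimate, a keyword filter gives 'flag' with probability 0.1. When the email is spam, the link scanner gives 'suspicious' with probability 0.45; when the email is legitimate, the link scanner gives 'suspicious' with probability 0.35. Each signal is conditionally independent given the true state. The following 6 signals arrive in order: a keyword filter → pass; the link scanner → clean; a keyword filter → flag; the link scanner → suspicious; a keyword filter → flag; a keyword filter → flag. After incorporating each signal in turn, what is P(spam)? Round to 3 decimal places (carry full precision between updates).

After a keyword filter='pass': P(spam) = 0.75·0.9000 / (0.75·0.9000 + 0.9·0.1000) ≈ 0.8824
After the link scanner='clean': P(spam) = 0.55·0.8824 / (0.55·0.8824 + 0.65·0.1176) ≈ 0.8639
After a keyword filter='flag': P(spam) = 0.25·0.8639 / (0.25·0.8639 + 0.1·0.1361) ≈ 0.9407
After the link scanner='suspicious': P(spam) = 0.45·0.9407 / (0.45·0.9407 + 0.35·0.0593) ≈ 0.9533
After a keyword filter='flag': P(spam) = 0.25·0.9533 / (0.25·0.9533 + 0.1·0.0467) ≈ 0.9808
After a keyword filter='flag': P(spam) = 0.25·0.9808 / (0.25·0.9808 + 0.1·0.0192) ≈ 0.9922

0.992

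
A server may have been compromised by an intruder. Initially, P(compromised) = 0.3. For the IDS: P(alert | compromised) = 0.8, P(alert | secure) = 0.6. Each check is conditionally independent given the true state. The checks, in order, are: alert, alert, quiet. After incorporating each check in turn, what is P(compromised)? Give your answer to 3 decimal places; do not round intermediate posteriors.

0.276

After 'alert': P(compromised) = 0.8·0.3000 / (0.8·0.3000 + 0.6·0.7000) ≈ 0.3636
After 'alert': P(compromised) = 0.8·0.3636 / (0.8·0.3636 + 0.6·0.6364) ≈ 0.4324
After 'quiet': P(compromised) = 0.2·0.4324 / (0.2·0.4324 + 0.4·0.5676) ≈ 0.2759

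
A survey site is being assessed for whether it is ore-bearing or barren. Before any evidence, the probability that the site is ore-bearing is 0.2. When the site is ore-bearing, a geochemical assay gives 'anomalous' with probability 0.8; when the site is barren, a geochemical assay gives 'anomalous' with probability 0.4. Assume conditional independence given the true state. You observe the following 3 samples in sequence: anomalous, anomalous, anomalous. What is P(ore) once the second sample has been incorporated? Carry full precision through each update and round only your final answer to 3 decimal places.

0.500

After 'anomalous': P(ore) = 0.8·0.2000 / (0.8·0.2000 + 0.4·0.8000) ≈ 0.3333
After 'anomalous': P(ore) = 0.8·0.3333 / (0.8·0.3333 + 0.4·0.6667) ≈ 0.5000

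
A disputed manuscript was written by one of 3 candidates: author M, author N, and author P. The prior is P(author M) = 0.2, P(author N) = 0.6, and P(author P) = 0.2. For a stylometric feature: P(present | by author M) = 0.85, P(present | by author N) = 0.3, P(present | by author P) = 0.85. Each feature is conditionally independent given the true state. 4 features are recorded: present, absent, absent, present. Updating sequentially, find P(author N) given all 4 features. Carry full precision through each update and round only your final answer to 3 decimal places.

After 'present': normaliser = 0.85·0.2000 + 0.3·0.6000 + 0.85·0.2000; P(author M) ≈ 0.3269, P(author N) ≈ 0.3462, P(author P) ≈ 0.3269
After 'absent': normaliser = 0.15·0.3269 + 0.7·0.3462 + 0.15·0.3269; P(author M) ≈ 0.1441, P(author N) ≈ 0.7119, P(author P) ≈ 0.1441
After 'absent': normaliser = 0.15·0.1441 + 0.7·0.7119 + 0.15·0.1441; P(author M) ≈ 0.0399, P(author N) ≈ 0.9202, P(author P) ≈ 0.0399
After 'present': normaliser = 0.85·0.0399 + 0.3·0.9202 + 0.85·0.0399; P(author M) ≈ 0.0986, P(author N) ≈ 0.8027, P(author P) ≈ 0.0986

0.803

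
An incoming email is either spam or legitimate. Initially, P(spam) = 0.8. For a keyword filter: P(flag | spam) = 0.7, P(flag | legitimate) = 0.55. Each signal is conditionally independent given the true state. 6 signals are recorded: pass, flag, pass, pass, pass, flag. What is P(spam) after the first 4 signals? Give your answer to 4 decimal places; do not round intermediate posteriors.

After 'pass': P(spam) = 0.3·0.8000 / (0.3·0.8000 + 0.45·0.2000) ≈ 0.7273
After 'flag': P(spam) = 0.7·0.7273 / (0.7·0.7273 + 0.55·0.2727) ≈ 0.7724
After 'pass': P(spam) = 0.3·0.7724 / (0.3·0.7724 + 0.45·0.2276) ≈ 0.6935
After 'pass': P(spam) = 0.3·0.6935 / (0.3·0.6935 + 0.45·0.3065) ≈ 0.6013

0.6013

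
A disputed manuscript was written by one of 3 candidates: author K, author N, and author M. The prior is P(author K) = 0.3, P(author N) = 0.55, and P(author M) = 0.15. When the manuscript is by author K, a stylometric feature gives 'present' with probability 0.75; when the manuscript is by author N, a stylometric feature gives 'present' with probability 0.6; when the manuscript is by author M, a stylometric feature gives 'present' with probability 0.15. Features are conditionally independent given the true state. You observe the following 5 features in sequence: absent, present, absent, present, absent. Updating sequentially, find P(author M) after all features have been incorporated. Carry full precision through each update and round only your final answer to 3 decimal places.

After 'absent': normaliser = 0.25·0.3000 + 0.4·0.5500 + 0.85·0.1500; P(author K) ≈ 0.1775, P(author N) ≈ 0.5207, P(author M) ≈ 0.3018
After 'present': normaliser = 0.75·0.1775 + 0.6·0.5207 + 0.15·0.3018; P(author K) ≈ 0.2712, P(author N) ≈ 0.6365, P(author M) ≈ 0.0922
After 'absent': normaliser = 0.25·0.2712 + 0.4·0.6365 + 0.85·0.0922; P(author K) ≈ 0.1692, P(author N) ≈ 0.6352, P(author M) ≈ 0.1956
After 'present': normaliser = 0.75·0.1692 + 0.6·0.6352 + 0.15·0.1956; P(author K) ≈ 0.2361, P(author N) ≈ 0.7093, P(author M) ≈ 0.0546
After 'absent': normaliser = 0.25·0.2361 + 0.4·0.7093 + 0.85·0.0546; P(author K) ≈ 0.1517, P(author N) ≈ 0.7291, P(author M) ≈ 0.1192

0.119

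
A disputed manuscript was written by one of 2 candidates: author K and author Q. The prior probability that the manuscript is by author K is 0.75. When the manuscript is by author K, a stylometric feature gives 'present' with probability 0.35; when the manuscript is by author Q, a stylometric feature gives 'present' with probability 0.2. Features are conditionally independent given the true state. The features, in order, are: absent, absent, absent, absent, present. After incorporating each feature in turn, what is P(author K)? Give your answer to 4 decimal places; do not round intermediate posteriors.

0.6959

Each posterior becomes the prior for the next update.
After 'absent': P(author K) = 0.65·0.7500 / (0.65·0.7500 + 0.8·0.2500) ≈ 0.7091
After 'absent': P(author K) = 0.65·0.7091 / (0.65·0.7091 + 0.8·0.2909) ≈ 0.6645
After 'absent': P(author K) = 0.65·0.6645 / (0.65·0.6645 + 0.8·0.3355) ≈ 0.6167
After 'absent': P(author K) = 0.65·0.6167 / (0.65·0.6167 + 0.8·0.3833) ≈ 0.5666
After 'present': P(author K) = 0.35·0.5666 / (0.35·0.5666 + 0.2·0.4334) ≈ 0.6959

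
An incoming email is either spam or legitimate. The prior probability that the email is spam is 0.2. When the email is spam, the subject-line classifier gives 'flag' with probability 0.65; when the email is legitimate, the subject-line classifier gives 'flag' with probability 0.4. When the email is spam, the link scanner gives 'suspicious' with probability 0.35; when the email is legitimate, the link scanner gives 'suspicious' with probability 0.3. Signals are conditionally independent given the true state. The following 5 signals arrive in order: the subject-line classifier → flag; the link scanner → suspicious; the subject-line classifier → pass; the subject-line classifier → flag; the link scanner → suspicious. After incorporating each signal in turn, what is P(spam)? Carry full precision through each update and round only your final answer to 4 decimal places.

0.3439

After the subject-line classifier='flag': P(spam) = 0.65·0.2000 / (0.65·0.2000 + 0.4·0.8000) ≈ 0.2889
After the link scanner='suspicious': P(spam) = 0.35·0.2889 / (0.35·0.2889 + 0.3·0.7111) ≈ 0.3216
After the subject-line classifier='pass': P(spam) = 0.35·0.3216 / (0.35·0.3216 + 0.6·0.6784) ≈ 0.2166
After the subject-line classifier='flag': P(spam) = 0.65·0.2166 / (0.65·0.2166 + 0.4·0.7834) ≈ 0.3100
After the link scanner='suspicious': P(spam) = 0.35·0.3100 / (0.35·0.3100 + 0.3·0.6900) ≈ 0.3439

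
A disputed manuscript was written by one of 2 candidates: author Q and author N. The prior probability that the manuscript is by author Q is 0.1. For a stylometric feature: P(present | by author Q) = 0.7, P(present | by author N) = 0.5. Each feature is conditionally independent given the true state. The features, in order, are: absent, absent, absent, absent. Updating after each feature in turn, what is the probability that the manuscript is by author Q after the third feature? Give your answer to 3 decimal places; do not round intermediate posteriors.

0.023

After 'absent': P(author Q) = 0.3·0.1000 / (0.3·0.1000 + 0.5·0.9000) ≈ 0.0625
After 'absent': P(author Q) = 0.3·0.0625 / (0.3·0.0625 + 0.5·0.9375) ≈ 0.0385
After 'absent': P(author Q) = 0.3·0.0385 / (0.3·0.0385 + 0.5·0.9615) ≈ 0.0234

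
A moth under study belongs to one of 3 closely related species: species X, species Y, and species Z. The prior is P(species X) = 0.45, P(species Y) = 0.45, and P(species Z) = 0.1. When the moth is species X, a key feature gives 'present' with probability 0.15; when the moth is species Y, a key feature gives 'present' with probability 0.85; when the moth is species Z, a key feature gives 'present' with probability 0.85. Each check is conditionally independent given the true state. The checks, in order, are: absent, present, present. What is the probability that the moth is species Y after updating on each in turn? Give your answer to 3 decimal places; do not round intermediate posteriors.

0.715

Apply Bayes' rule sequentially, carrying P(species Y) forward.
After 'absent': normaliser = 0.85·0.4500 + 0.15·0.4500 + 0.15·0.1000; P(species X) ≈ 0.8226, P(species Y) ≈ 0.1452, P(species Z) ≈ 0.0323
After 'present': normaliser = 0.15·0.8226 + 0.85·0.1452 + 0.85·0.0323; P(species X) ≈ 0.4500, P(species Y) ≈ 0.4500, P(species Z) ≈ 0.1000
After 'present': normaliser = 0.15·0.4500 + 0.85·0.4500 + 0.85·0.1000; P(species X) ≈ 0.1262, P(species Y) ≈ 0.7150, P(species Z) ≈ 0.1589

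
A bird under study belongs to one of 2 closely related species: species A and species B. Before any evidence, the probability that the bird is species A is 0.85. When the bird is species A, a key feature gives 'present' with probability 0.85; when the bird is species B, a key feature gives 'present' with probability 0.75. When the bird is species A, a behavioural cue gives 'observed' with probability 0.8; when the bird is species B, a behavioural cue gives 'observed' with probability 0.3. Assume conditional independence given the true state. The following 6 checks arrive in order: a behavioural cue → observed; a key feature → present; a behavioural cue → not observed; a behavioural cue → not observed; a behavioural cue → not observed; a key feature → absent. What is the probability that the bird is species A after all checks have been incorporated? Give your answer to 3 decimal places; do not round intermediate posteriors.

Apply Bayes' rule sequentially, carrying P(species A) forward.
After a behavioural cue='observed': P(species A) = 0.8·0.8500 / (0.8·0.8500 + 0.3·0.1500) ≈ 0.9379
After a key feature='present': P(species A) = 0.85·0.9379 / (0.85·0.9379 + 0.75·0.0621) ≈ 0.9448
After a behavioural cue='not observed': P(species A) = 0.2·0.9448 / (0.2·0.9448 + 0.7·0.0552) ≈ 0.8303
After a behavioural cue='not observed': P(species A) = 0.2·0.8303 / (0.2·0.8303 + 0.7·0.1697) ≈ 0.5830
After a behavioural cue='not observed': P(species A) = 0.2·0.5830 / (0.2·0.5830 + 0.7·0.4170) ≈ 0.2854
After a key feature='absent': P(species A) = 0.15·0.2854 / (0.15·0.2854 + 0.25·0.7146) ≈ 0.1933

0.193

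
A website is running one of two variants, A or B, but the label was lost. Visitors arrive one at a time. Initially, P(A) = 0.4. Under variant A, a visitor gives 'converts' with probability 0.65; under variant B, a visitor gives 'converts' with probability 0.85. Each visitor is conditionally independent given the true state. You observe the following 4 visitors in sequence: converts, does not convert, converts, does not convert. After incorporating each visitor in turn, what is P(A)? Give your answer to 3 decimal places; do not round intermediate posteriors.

0.680

After 'converts': P(A) = 0.65·0.4000 / (0.65·0.4000 + 0.85·0.6000) ≈ 0.3377
After 'does not convert': P(A) = 0.35·0.3377 / (0.35·0.3377 + 0.15·0.6623) ≈ 0.5433
After 'converts': P(A) = 0.65·0.5433 / (0.65·0.5433 + 0.85·0.4567) ≈ 0.4763
After 'does not convert': P(A) = 0.35·0.4763 / (0.35·0.4763 + 0.15·0.5237) ≈ 0.6797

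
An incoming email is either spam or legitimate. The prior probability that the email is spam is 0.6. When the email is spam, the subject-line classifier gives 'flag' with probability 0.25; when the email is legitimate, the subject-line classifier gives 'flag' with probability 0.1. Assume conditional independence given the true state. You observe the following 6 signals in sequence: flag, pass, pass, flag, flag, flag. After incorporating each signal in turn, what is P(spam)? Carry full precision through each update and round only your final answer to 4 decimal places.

0.9760

After 'flag': P(spam) = 0.25·0.6000 / (0.25·0.6000 + 0.1·0.4000) ≈ 0.7895
After 'pass': P(spam) = 0.75·0.7895 / (0.75·0.7895 + 0.9·0.2105) ≈ 0.7576
After 'pass': P(spam) = 0.75·0.7576 / (0.75·0.7576 + 0.9·0.2424) ≈ 0.7225
After 'flag': P(spam) = 0.25·0.7225 / (0.25·0.7225 + 0.1·0.2775) ≈ 0.8669
After 'flag': P(spam) = 0.25·0.8669 / (0.25·0.8669 + 0.1·0.1331) ≈ 0.9421
After 'flag': P(spam) = 0.25·0.9421 / (0.25·0.9421 + 0.1·0.0579) ≈ 0.9760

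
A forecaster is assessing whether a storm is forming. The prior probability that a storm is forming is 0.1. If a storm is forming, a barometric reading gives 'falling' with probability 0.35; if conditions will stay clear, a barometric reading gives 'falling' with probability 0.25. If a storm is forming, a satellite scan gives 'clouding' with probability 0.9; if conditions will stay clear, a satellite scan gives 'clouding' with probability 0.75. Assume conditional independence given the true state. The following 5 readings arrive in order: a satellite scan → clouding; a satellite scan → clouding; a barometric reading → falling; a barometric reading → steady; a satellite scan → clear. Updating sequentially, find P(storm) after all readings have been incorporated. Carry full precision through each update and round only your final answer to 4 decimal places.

Each posterior becomes the prior for the next update.
After a satellite scan='clouding': P(storm) = 0.9·0.1000 / (0.9·0.1000 + 0.75·0.9000) ≈ 0.1176
After a satellite scan='clouding': P(storm) = 0.9·0.1176 / (0.9·0.1176 + 0.75·0.8824) ≈ 0.1379
After a barometric reading='falling': P(storm) = 0.35·0.1379 / (0.35·0.1379 + 0.25·0.8621) ≈ 0.1830
After a barometric reading='steady': P(storm) = 0.65·0.1830 / (0.65·0.1830 + 0.75·0.8170) ≈ 0.1626
After a satellite scan='clear': P(storm) = 0.1·0.1626 / (0.1·0.1626 + 0.25·0.8374) ≈ 0.0721

0.0721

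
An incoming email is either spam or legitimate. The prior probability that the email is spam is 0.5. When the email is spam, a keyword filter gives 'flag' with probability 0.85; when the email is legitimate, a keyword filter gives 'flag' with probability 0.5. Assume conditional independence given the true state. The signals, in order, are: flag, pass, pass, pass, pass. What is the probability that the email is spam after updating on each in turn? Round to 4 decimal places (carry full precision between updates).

After 'flag': P(spam) = 0.85·0.5000 / (0.85·0.5000 + 0.5·0.5000) ≈ 0.6296
After 'pass': P(spam) = 0.15·0.6296 / (0.15·0.6296 + 0.5·0.3704) ≈ 0.3377
After 'pass': P(spam) = 0.15·0.3377 / (0.15·0.3377 + 0.5·0.6623) ≈ 0.1327
After 'pass': P(spam) = 0.15·0.1327 / (0.15·0.1327 + 0.5·0.8673) ≈ 0.0439
After 'pass': P(spam) = 0.15·0.0439 / (0.15·0.0439 + 0.5·0.9561) ≈ 0.0136

0.0136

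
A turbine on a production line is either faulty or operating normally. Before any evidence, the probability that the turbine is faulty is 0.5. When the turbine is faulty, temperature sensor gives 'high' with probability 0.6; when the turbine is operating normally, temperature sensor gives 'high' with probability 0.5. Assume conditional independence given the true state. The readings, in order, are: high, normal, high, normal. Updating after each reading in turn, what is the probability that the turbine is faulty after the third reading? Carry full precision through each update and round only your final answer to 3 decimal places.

0.535

After 'high': P(faulty) = 0.6·0.5000 / (0.6·0.5000 + 0.5·0.5000) ≈ 0.5455
After 'normal': P(faulty) = 0.4·0.5455 / (0.4·0.5455 + 0.5·0.4545) ≈ 0.4898
After 'high': P(faulty) = 0.6·0.4898 / (0.6·0.4898 + 0.5·0.5102) ≈ 0.5353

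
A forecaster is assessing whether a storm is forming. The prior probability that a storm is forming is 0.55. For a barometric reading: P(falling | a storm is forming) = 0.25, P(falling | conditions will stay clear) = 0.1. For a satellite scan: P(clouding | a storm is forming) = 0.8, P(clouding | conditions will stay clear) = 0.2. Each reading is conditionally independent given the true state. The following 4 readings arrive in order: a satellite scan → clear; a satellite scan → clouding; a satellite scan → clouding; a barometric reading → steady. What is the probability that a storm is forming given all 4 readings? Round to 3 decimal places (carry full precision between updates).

Apply Bayes' rule sequentially, carrying P(storm) forward.
After a satellite scan='clear': P(storm) = 0.2·0.5500 / (0.2·0.5500 + 0.8·0.4500) ≈ 0.2340
After a satellite scan='clouding': P(storm) = 0.8·0.2340 / (0.8·0.2340 + 0.2·0.7660) ≈ 0.5500
After a satellite scan='clouding': P(storm) = 0.8·0.5500 / (0.8·0.5500 + 0.2·0.4500) ≈ 0.8302
After a barometric reading='steady': P(storm) = 0.75·0.8302 / (0.75·0.8302 + 0.9·0.1698) ≈ 0.8029

0.803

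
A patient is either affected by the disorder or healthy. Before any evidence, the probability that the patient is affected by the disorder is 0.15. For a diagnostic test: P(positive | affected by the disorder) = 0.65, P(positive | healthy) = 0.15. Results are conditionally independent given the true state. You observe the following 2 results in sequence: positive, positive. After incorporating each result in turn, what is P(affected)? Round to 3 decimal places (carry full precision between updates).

0.768

After 'positive': P(affected) = 0.65·0.1500 / (0.65·0.1500 + 0.15·0.8500) ≈ 0.4333
After 'positive': P(affected) = 0.65·0.4333 / (0.65·0.4333 + 0.15·0.5667) ≈ 0.7682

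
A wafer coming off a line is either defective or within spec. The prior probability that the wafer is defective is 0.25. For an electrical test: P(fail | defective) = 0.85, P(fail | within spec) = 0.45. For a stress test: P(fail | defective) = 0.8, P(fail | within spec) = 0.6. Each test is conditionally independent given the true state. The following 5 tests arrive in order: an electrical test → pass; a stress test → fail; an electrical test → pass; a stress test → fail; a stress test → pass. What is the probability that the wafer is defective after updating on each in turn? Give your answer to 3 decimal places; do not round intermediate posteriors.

0.022

Each posterior becomes the prior for the next update.
After an electrical test='pass': P(defective) = 0.15·0.2500 / (0.15·0.2500 + 0.55·0.7500) ≈ 0.0833
After a stress test='fail': P(defective) = 0.8·0.0833 / (0.8·0.0833 + 0.6·0.9167) ≈ 0.1081
After an electrical test='pass': P(defective) = 0.15·0.1081 / (0.15·0.1081 + 0.55·0.8919) ≈ 0.0320
After a stress test='fail': P(defective) = 0.8·0.0320 / (0.8·0.0320 + 0.6·0.9680) ≈ 0.0422
After a stress test='pass': P(defective) = 0.2·0.0422 / (0.2·0.0422 + 0.4·0.9578) ≈ 0.0216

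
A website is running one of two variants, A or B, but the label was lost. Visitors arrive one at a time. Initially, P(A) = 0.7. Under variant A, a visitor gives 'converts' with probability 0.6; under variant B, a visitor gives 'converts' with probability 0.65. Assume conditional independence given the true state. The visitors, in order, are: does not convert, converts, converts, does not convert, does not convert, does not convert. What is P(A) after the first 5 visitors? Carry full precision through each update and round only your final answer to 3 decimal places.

After 'does not convert': P(A) = 0.4·0.7000 / (0.4·0.7000 + 0.35·0.3000) ≈ 0.7273
After 'converts': P(A) = 0.6·0.7273 / (0.6·0.7273 + 0.65·0.2727) ≈ 0.7111
After 'converts': P(A) = 0.6·0.7111 / (0.6·0.7111 + 0.65·0.2889) ≈ 0.6944
After 'does not convert': P(A) = 0.4·0.6944 / (0.4·0.6944 + 0.35·0.3056) ≈ 0.7220
After 'does not convert': P(A) = 0.4·0.7220 / (0.4·0.7220 + 0.35·0.2780) ≈ 0.7480

0.748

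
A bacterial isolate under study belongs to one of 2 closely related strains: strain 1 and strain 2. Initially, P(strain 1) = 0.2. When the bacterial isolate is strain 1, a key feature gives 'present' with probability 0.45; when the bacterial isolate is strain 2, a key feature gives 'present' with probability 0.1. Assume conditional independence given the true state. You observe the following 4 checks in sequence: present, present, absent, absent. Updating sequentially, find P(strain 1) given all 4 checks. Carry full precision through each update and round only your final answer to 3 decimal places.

Apply Bayes' rule sequentially, carrying P(strain 1) forward.
After 'present': P(strain 1) = 0.45·0.2000 / (0.45·0.2000 + 0.1·0.8000) ≈ 0.5294
After 'present': P(strain 1) = 0.45·0.5294 / (0.45·0.5294 + 0.1·0.4706) ≈ 0.8351
After 'absent': P(strain 1) = 0.55·0.8351 / (0.55·0.8351 + 0.9·0.1649) ≈ 0.7557
After 'absent': P(strain 1) = 0.55·0.7557 / (0.55·0.7557 + 0.9·0.2443) ≈ 0.6541

0.654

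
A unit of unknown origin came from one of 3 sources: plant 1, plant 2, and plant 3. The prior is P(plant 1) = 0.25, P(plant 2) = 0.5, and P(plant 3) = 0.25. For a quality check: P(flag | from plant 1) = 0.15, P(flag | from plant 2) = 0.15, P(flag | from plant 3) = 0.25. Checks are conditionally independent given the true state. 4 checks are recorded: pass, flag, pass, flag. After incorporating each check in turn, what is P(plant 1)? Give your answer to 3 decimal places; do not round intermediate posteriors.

0.194

Apply Bayes' rule sequentially, carrying P(plant 1) forward.
After 'pass': normaliser = 0.85·0.2500 + 0.85·0.5000 + 0.75·0.2500; P(plant 1) ≈ 0.2576, P(plant 2) ≈ 0.5152, P(plant 3) ≈ 0.2273
After 'flag': normaliser = 0.15·0.2576 + 0.15·0.5152 + 0.25·0.2273; P(plant 1) ≈ 0.2237, P(plant 2) ≈ 0.4474, P(plant 3) ≈ 0.3289
After 'pass': normaliser = 0.85·0.2237 + 0.85·0.4474 + 0.75·0.3289; P(plant 1) ≈ 0.2327, P(plant 2) ≈ 0.4654, P(plant 3) ≈ 0.3019
After 'flag': normaliser = 0.15·0.2327 + 0.15·0.4654 + 0.25·0.3019; P(plant 1) ≈ 0.1937, P(plant 2) ≈ 0.3874, P(plant 3) ≈ 0.4189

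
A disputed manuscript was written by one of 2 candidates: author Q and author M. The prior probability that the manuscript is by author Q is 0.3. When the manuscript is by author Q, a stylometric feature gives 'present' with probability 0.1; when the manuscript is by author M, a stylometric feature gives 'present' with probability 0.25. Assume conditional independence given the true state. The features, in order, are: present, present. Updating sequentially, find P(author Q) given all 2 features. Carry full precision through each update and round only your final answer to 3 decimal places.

Apply Bayes' rule sequentially, carrying P(author Q) forward.
After 'present': P(author Q) = 0.1·0.3000 / (0.1·0.3000 + 0.25·0.7000) ≈ 0.1463
After 'present': P(author Q) = 0.1·0.1463 / (0.1·0.1463 + 0.25·0.8537) ≈ 0.0642

0.064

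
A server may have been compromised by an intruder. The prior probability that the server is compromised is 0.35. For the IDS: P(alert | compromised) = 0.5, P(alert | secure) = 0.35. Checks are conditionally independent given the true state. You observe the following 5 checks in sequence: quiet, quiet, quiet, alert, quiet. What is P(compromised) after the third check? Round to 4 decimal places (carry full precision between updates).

0.1968

After 'quiet': P(compromised) = 0.5·0.3500 / (0.5·0.3500 + 0.65·0.6500) ≈ 0.2929
After 'quiet': P(compromised) = 0.5·0.2929 / (0.5·0.2929 + 0.65·0.7071) ≈ 0.2416
After 'quiet': P(compromised) = 0.5·0.2416 / (0.5·0.2416 + 0.65·0.7584) ≈ 0.1968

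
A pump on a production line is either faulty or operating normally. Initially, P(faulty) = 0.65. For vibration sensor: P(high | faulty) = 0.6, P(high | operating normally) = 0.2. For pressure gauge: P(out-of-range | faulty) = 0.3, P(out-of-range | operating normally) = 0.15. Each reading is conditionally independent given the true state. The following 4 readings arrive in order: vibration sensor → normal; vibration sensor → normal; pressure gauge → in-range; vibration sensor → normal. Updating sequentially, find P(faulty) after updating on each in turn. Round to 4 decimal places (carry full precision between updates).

0.1605

Apply Bayes' rule sequentially, carrying P(faulty) forward.
After vibration sensor='normal': P(faulty) = 0.4·0.6500 / (0.4·0.6500 + 0.8·0.3500) ≈ 0.4815
After vibration sensor='normal': P(faulty) = 0.4·0.4815 / (0.4·0.4815 + 0.8·0.5185) ≈ 0.3171
After pressure gauge='in-range': P(faulty) = 0.7·0.3171 / (0.7·0.3171 + 0.85·0.6829) ≈ 0.2766
After vibration sensor='normal': P(faulty) = 0.4·0.2766 / (0.4·0.2766 + 0.8·0.7234) ≈ 0.1605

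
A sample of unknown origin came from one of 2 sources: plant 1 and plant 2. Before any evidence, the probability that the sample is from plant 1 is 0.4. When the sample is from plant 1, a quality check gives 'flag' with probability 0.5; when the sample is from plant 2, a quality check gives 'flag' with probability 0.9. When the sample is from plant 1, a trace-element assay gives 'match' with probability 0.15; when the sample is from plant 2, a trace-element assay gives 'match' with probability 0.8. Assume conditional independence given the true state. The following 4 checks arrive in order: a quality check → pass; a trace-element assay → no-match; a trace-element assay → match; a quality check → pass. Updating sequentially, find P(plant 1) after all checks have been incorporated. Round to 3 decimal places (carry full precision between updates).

Each posterior becomes the prior for the next update.
After a quality check='pass': P(plant 1) = 0.5·0.4000 / (0.5·0.4000 + 0.1·0.6000) ≈ 0.7692
After a trace-element assay='no-match': P(plant 1) = 0.85·0.7692 / (0.85·0.7692 + 0.2·0.2308) ≈ 0.9341
After a trace-element assay='match': P(plant 1) = 0.15·0.9341 / (0.15·0.9341 + 0.8·0.0659) ≈ 0.7265
After a quality check='pass': P(plant 1) = 0.5·0.7265 / (0.5·0.7265 + 0.1·0.2735) ≈ 0.9300

0.930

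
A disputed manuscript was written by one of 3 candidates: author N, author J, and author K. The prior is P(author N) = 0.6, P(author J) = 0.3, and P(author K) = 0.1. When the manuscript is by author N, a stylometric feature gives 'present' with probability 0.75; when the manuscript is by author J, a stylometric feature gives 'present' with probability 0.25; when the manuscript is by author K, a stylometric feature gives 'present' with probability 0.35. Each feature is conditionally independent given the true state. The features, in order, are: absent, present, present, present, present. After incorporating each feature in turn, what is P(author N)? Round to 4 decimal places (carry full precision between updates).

0.9624

Each posterior becomes the prior for the next update.
After 'absent': normaliser = 0.25·0.6000 + 0.75·0.3000 + 0.65·0.1000; P(author N) ≈ 0.3409, P(author J) ≈ 0.5114, P(author K) ≈ 0.1477
After 'present': normaliser = 0.75·0.3409 + 0.25·0.5114 + 0.35·0.1477; P(author N) ≈ 0.5875, P(author J) ≈ 0.2937, P(author K) ≈ 0.1188
After 'present': normaliser = 0.75·0.5875 + 0.25·0.2937 + 0.35·0.1188; P(author N) ≈ 0.7930, P(author J) ≈ 0.1322, P(author K) ≈ 0.0748
After 'present': normaliser = 0.75·0.7930 + 0.25·0.1322 + 0.35·0.0748; P(author N) ≈ 0.9094, P(author J) ≈ 0.0505, P(author K) ≈ 0.0401
After 'present': normaliser = 0.75·0.9094 + 0.25·0.0505 + 0.35·0.0401; P(author N) ≈ 0.9624, P(author J) ≈ 0.0178, P(author K) ≈ 0.0198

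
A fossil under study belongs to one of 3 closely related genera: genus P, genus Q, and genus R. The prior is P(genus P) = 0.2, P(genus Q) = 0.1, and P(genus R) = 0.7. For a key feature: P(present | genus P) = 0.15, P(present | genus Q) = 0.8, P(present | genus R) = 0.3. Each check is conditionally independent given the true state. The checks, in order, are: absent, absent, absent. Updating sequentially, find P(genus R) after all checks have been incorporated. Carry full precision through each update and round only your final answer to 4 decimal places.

0.6601

After 'absent': normaliser = 0.85·0.2000 + 0.2·0.1000 + 0.7·0.7000; P(genus P) ≈ 0.2500, P(genus Q) ≈ 0.0294, P(genus R) ≈ 0.7206
After 'absent': normaliser = 0.85·0.2500 + 0.2·0.0294 + 0.7·0.7206; P(genus P) ≈ 0.2940, P(genus Q) ≈ 0.0081, P(genus R) ≈ 0.6979
After 'absent': normaliser = 0.85·0.2940 + 0.2·0.0081 + 0.7·0.6979; P(genus P) ≈ 0.3377, P(genus Q) ≈ 0.0022, P(genus R) ≈ 0.6601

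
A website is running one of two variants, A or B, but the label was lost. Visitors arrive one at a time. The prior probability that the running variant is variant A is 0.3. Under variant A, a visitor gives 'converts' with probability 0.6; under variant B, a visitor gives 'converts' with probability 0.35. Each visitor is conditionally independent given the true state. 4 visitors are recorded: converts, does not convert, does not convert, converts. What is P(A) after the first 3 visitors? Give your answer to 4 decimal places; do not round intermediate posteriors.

Each posterior becomes the prior for the next update.
After 'converts': P(A) = 0.6·0.3000 / (0.6·0.3000 + 0.35·0.7000) ≈ 0.4235
After 'does not convert': P(A) = 0.4·0.4235 / (0.4·0.4235 + 0.65·0.5765) ≈ 0.3114
After 'does not convert': P(A) = 0.4·0.3114 / (0.4·0.3114 + 0.65·0.6886) ≈ 0.2177

0.2177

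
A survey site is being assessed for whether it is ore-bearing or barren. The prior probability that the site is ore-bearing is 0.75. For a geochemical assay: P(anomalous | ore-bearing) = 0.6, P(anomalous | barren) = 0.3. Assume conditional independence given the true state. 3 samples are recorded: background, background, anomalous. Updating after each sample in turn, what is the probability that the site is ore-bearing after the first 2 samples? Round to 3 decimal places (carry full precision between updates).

0.495

After 'background': P(ore) = 0.4·0.7500 / (0.4·0.7500 + 0.7·0.2500) ≈ 0.6316
After 'background': P(ore) = 0.4·0.6316 / (0.4·0.6316 + 0.7·0.3684) ≈ 0.4948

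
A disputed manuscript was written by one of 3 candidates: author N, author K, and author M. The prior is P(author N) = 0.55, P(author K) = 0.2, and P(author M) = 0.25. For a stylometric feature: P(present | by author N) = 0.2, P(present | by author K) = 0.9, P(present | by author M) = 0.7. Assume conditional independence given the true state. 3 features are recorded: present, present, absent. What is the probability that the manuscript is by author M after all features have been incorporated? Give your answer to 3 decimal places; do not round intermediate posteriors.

0.521

After 'present': normaliser = 0.2·0.5500 + 0.9·0.2000 + 0.7·0.2500; P(author N) ≈ 0.2366, P(author K) ≈ 0.3871, P(author M) ≈ 0.3763
After 'present': normaliser = 0.2·0.2366 + 0.9·0.3871 + 0.7·0.3763; P(author N) ≈ 0.0718, P(author K) ≈ 0.5285, P(author M) ≈ 0.3997
After 'absent': normaliser = 0.8·0.0718 + 0.1·0.5285 + 0.3·0.3997; P(author N) ≈ 0.2495, P(author K) ≈ 0.2296, P(author M) ≈ 0.5209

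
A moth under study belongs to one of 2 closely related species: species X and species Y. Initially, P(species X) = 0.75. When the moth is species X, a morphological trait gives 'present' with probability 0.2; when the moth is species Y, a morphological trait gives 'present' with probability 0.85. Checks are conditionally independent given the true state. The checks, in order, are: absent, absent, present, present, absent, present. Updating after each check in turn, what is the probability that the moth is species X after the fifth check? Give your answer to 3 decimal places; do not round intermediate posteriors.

0.962

Each posterior becomes the prior for the next update.
After 'absent': P(species X) = 0.8·0.7500 / (0.8·0.7500 + 0.15·0.2500) ≈ 0.9412
After 'absent': P(species X) = 0.8·0.9412 / (0.8·0.9412 + 0.15·0.0588) ≈ 0.9884
After 'present': P(species X) = 0.2·0.9884 / (0.2·0.9884 + 0.85·0.0116) ≈ 0.9526
After 'present': P(species X) = 0.2·0.9526 / (0.2·0.9526 + 0.85·0.0474) ≈ 0.8253
After 'absent': P(species X) = 0.8·0.8253 / (0.8·0.8253 + 0.15·0.1747) ≈ 0.9618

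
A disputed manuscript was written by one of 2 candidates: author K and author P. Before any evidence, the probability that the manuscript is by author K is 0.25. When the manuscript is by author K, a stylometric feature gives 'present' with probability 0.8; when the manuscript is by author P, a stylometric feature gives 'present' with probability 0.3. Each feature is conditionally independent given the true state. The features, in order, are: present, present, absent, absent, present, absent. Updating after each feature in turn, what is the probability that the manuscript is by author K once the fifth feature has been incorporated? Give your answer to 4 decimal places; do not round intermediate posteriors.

0.3404

Apply Bayes' rule sequentially, carrying P(author K) forward.
After 'present': P(author K) = 0.8·0.2500 / (0.8·0.2500 + 0.3·0.7500) ≈ 0.4706
After 'present': P(author K) = 0.8·0.4706 / (0.8·0.4706 + 0.3·0.5294) ≈ 0.7033
After 'absent': P(author K) = 0.2·0.7033 / (0.2·0.7033 + 0.7·0.2967) ≈ 0.4038
After 'absent': P(author K) = 0.2·0.4038 / (0.2·0.4038 + 0.7·0.5962) ≈ 0.1621
After 'present': P(author K) = 0.8·0.1621 / (0.8·0.1621 + 0.3·0.8379) ≈ 0.3404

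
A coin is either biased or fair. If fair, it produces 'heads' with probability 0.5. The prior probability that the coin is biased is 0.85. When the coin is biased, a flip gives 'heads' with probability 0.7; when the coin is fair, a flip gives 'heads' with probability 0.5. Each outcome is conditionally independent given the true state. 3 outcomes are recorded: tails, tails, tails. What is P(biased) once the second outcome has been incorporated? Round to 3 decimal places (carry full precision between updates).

After 'tails': P(biased) = 0.3·0.8500 / (0.3·0.8500 + 0.5·0.1500) ≈ 0.7727
After 'tails': P(biased) = 0.3·0.7727 / (0.3·0.7727 + 0.5·0.2273) ≈ 0.6711

0.671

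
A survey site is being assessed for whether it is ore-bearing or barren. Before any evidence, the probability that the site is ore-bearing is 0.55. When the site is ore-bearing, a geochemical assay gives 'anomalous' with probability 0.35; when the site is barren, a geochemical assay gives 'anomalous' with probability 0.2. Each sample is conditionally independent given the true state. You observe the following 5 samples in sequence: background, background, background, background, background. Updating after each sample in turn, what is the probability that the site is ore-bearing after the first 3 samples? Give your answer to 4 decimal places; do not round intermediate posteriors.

0.3960

Each posterior becomes the prior for the next update.
After 'background': P(ore) = 0.65·0.5500 / (0.65·0.5500 + 0.8·0.4500) ≈ 0.4983
After 'background': P(ore) = 0.65·0.4983 / (0.65·0.4983 + 0.8·0.5017) ≈ 0.4466
After 'background': P(ore) = 0.65·0.4466 / (0.65·0.4466 + 0.8·0.5534) ≈ 0.3960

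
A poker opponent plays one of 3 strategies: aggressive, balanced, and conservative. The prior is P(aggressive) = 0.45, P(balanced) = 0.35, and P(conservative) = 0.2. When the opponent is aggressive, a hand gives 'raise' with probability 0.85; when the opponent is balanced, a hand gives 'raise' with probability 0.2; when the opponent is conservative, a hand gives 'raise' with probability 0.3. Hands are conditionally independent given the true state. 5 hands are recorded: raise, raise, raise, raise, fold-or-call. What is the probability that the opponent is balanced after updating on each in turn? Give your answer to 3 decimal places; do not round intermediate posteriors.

0.012

After 'raise': normaliser = 0.85·0.4500 + 0.2·0.3500 + 0.3·0.2000; P(aggressive) ≈ 0.7463, P(balanced) ≈ 0.1366, P(conservative) ≈ 0.1171
After 'raise': normaliser = 0.85·0.7463 + 0.2·0.1366 + 0.3·0.1171; P(aggressive) ≈ 0.9104, P(balanced) ≈ 0.0392, P(conservative) ≈ 0.0504
After 'raise': normaliser = 0.85·0.9104 + 0.2·0.0392 + 0.3·0.0504; P(aggressive) ≈ 0.9712, P(balanced) ≈ 0.0098, P(conservative) ≈ 0.0190
After 'raise': normaliser = 0.85·0.9712 + 0.2·0.0098 + 0.3·0.0190; P(aggressive) ≈ 0.9908, P(balanced) ≈ 0.0024, P(conservative) ≈ 0.0068
After 'fold-or-call': normaliser = 0.15·0.9908 + 0.8·0.0024 + 0.7·0.0068; P(aggressive) ≈ 0.9570, P(balanced) ≈ 0.0122, P(conservative) ≈ 0.0308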